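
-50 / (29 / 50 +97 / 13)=-32500 / 5227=-6.22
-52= -52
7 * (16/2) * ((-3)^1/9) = -56/3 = -18.67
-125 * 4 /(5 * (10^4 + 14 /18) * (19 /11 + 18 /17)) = -0.00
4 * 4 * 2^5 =512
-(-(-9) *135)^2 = -1476225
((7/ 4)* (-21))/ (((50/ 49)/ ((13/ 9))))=-31213/ 600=-52.02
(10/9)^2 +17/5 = 1877/405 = 4.63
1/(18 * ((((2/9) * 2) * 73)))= 1/584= 0.00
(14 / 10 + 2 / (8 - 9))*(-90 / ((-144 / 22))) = -33 / 4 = -8.25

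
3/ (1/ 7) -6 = 15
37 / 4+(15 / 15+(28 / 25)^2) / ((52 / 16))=323169 / 32500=9.94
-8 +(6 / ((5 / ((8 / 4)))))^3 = 728 / 125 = 5.82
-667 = -667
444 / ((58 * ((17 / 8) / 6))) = 10656 / 493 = 21.61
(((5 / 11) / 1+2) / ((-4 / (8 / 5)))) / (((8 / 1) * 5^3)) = -27 / 27500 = -0.00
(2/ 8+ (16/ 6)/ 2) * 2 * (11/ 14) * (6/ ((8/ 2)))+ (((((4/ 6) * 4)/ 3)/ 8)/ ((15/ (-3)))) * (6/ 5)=15563/ 4200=3.71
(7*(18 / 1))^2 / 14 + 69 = 1203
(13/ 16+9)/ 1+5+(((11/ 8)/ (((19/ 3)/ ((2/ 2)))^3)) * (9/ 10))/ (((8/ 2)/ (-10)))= 3248493/ 219488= 14.80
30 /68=15 /34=0.44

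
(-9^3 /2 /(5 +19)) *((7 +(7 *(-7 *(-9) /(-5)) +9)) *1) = 87723 /80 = 1096.54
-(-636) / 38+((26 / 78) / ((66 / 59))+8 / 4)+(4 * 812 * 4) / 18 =928979 / 1254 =740.81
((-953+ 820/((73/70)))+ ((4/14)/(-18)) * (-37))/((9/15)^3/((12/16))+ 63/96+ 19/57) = -3055784000/23502423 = -130.02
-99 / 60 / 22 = -3 / 40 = -0.08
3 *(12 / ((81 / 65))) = 260 / 9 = 28.89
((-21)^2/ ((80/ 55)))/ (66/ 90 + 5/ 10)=72765/ 296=245.83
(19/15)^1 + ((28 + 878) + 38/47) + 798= 1706.08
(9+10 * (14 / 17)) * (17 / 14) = 293 / 14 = 20.93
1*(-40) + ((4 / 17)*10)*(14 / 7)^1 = -600 / 17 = -35.29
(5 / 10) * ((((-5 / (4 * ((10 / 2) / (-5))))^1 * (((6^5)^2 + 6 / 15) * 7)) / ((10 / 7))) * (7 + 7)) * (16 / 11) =207398985052 / 55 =3770890637.31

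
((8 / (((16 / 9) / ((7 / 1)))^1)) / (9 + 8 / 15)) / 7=135 / 286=0.47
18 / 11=1.64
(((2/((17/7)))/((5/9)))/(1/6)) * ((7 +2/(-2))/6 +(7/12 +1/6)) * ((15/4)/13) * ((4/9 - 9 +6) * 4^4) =-2937.34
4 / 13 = 0.31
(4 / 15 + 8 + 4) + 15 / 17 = 3353 / 255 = 13.15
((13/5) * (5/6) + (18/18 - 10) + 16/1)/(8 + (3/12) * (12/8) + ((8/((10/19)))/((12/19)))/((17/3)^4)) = 91873100/84172533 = 1.09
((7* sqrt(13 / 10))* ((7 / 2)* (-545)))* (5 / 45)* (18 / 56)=-763* sqrt(130) / 16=-543.72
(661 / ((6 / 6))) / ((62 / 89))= 58829 / 62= 948.85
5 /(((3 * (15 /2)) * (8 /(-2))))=-1 /18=-0.06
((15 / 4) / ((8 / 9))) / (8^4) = 135 / 131072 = 0.00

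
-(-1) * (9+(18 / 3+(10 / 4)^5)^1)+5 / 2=115.16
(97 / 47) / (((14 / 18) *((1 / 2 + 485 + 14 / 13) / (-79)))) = -597714 / 1387393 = -0.43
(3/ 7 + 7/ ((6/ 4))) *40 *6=8560/ 7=1222.86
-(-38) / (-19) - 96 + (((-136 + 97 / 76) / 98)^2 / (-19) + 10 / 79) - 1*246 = -28640740192975 / 83264528704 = -343.97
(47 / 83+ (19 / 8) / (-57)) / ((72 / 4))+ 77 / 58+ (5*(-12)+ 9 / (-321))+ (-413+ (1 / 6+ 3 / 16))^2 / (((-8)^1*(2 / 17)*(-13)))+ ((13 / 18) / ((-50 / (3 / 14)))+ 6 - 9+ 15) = 898765736387225977 / 64798504243200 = 13870.16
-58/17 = -3.41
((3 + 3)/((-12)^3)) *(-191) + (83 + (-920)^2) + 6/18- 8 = 243785087/288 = 846476.00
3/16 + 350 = 350.19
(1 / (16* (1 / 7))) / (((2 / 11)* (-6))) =-77 / 192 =-0.40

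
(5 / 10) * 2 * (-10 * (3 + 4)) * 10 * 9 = -6300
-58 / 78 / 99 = -29 / 3861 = -0.01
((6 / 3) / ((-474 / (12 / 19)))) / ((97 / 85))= -0.00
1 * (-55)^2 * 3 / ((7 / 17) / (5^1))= 771375 / 7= 110196.43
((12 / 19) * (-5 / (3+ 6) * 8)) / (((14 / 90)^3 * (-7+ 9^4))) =-2430000 / 21356209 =-0.11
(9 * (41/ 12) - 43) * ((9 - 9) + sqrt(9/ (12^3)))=-49 * sqrt(3)/ 96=-0.88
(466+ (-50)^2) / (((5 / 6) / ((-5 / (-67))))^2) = 106776 / 4489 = 23.79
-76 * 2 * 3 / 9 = -152 / 3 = -50.67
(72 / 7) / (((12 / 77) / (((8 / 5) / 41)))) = 528 / 205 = 2.58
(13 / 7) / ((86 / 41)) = 533 / 602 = 0.89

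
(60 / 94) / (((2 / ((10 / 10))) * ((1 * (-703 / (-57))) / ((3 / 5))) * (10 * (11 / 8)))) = 108 / 95645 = 0.00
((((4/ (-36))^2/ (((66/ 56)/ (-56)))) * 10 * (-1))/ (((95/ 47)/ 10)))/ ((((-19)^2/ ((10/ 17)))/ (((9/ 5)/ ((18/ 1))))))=1473920/ 311679819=0.00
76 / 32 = 19 / 8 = 2.38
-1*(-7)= 7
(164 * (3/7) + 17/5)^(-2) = 1225/6651241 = 0.00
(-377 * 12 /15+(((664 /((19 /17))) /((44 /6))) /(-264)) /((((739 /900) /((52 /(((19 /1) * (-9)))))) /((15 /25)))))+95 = -33334501747 /161401295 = -206.53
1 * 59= 59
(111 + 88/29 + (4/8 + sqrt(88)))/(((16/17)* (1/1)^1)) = 17* sqrt(22)/8 + 112931/928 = 131.66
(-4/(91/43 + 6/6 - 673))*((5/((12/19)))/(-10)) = -817/172830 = -0.00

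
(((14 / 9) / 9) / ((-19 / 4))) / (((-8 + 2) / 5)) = 140 / 4617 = 0.03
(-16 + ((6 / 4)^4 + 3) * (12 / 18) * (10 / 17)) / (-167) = 873 / 11356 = 0.08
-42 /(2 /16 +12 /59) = -19824 /155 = -127.90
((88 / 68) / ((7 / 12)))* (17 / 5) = 264 / 35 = 7.54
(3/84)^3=1/21952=0.00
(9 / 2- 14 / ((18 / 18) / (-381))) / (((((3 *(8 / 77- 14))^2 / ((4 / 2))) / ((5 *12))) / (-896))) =-18906774656 / 57245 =-330278.18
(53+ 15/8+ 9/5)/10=2267/400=5.67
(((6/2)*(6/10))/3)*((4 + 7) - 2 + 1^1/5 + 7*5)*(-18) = -11934/25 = -477.36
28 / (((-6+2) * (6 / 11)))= -77 / 6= -12.83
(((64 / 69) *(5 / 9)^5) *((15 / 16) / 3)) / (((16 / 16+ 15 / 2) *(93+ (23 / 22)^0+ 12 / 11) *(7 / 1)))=687500 / 253577250297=0.00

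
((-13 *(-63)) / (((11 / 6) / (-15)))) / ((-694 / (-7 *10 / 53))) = -2579850 / 202301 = -12.75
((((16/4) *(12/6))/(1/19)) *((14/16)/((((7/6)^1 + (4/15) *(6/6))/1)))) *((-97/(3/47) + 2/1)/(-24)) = 3027745/516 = 5867.72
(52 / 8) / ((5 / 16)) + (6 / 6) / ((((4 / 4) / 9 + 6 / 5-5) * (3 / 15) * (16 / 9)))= 266099 / 13280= 20.04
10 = 10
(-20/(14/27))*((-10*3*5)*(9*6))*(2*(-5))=-21870000/7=-3124285.71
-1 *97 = -97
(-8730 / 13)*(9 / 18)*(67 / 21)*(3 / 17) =-292455 / 1547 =-189.05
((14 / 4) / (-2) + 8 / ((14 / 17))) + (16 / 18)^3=176903 / 20412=8.67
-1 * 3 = -3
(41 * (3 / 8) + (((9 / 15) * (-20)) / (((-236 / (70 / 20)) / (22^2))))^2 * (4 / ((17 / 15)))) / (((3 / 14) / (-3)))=-86828744037 / 236708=-366817.95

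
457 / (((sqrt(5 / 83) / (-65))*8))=-5941*sqrt(415) / 8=-15128.42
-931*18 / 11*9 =-150822 / 11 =-13711.09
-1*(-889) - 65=824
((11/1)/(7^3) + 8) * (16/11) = 44080/3773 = 11.68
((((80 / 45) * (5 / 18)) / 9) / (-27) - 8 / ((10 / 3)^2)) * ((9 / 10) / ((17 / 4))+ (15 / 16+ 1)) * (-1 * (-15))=-519262181 / 22307400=-23.28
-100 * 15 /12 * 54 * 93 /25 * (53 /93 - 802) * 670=13483019700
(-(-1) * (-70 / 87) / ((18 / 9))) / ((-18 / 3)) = 35 / 522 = 0.07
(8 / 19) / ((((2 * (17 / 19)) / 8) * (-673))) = -32 / 11441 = -0.00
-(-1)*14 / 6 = 7 / 3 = 2.33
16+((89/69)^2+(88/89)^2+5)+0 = 891560926/37711881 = 23.64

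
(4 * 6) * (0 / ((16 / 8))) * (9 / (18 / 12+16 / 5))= 0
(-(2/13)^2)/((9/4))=-16/1521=-0.01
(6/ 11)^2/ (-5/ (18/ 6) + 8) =108/ 2299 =0.05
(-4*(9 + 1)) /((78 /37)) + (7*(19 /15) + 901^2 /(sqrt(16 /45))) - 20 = -1957 /65 + 2435403*sqrt(5) /4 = 1361401.56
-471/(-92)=471/92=5.12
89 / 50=1.78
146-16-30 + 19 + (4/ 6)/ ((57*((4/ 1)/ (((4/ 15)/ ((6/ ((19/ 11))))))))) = 119.00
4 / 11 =0.36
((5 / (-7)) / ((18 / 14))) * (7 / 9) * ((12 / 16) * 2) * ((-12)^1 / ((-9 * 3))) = -70 / 243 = -0.29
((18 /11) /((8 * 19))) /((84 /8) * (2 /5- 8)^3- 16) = -1125 /483338416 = -0.00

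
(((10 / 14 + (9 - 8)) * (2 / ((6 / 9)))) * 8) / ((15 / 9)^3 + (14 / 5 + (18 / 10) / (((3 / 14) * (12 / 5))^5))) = 302330880 / 422248421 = 0.72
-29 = -29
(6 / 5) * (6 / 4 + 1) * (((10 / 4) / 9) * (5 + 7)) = 10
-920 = -920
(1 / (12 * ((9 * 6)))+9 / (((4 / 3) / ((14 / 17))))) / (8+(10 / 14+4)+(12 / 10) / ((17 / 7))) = 2143855 / 5092632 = 0.42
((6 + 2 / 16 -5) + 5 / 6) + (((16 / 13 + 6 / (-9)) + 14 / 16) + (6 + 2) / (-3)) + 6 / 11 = 365 / 286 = 1.28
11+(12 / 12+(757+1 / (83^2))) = 5297642 / 6889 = 769.00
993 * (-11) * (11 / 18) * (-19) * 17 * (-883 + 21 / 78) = -1903237127.07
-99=-99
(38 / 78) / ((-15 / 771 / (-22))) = 107426 / 195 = 550.90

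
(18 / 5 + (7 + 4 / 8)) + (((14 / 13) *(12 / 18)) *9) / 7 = 1563 / 130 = 12.02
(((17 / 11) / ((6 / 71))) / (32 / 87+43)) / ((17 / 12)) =12354 / 41503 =0.30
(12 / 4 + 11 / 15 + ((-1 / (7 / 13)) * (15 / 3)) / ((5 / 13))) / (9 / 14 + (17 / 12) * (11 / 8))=-7.88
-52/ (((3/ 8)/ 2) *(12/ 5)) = -1040/ 9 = -115.56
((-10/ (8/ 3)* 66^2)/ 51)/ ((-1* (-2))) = -5445/ 34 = -160.15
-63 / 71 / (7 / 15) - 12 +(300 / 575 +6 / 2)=-10.38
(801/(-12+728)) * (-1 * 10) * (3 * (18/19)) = -108135/3401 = -31.80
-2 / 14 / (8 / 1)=-1 / 56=-0.02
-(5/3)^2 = -25/9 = -2.78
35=35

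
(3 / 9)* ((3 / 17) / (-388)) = -1 / 6596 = -0.00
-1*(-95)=95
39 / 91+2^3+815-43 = 5463 / 7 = 780.43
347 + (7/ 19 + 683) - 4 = 19501/ 19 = 1026.37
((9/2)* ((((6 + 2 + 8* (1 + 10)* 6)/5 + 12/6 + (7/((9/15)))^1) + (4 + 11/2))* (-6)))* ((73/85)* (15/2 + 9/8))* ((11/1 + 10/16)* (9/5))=-148397892831/272000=-545580.49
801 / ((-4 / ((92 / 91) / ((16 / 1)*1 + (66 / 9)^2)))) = -165807 / 57148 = -2.90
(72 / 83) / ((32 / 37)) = 333 / 332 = 1.00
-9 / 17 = -0.53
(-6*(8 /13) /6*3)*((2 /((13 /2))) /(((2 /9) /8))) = -3456 /169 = -20.45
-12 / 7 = -1.71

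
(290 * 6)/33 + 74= 1394/11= 126.73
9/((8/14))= 63/4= 15.75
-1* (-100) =100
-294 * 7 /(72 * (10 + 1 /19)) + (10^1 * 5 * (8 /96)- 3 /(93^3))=271067545 /204842916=1.32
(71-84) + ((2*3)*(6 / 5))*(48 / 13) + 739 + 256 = 65558 / 65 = 1008.58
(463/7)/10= 463/70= 6.61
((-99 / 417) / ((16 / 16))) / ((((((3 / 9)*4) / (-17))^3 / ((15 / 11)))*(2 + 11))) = 5969295 / 115648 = 51.62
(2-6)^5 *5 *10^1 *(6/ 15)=-20480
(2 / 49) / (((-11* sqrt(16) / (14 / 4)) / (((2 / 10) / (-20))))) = 1 / 30800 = 0.00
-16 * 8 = -128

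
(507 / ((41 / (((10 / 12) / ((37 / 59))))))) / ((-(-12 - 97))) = 49855 / 330706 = 0.15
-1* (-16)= 16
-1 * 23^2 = -529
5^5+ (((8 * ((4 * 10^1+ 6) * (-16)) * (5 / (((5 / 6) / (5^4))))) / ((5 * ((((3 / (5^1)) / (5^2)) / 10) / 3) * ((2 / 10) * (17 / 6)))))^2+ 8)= 27423360000000000905437 / 289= 94890519031141871645.11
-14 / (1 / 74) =-1036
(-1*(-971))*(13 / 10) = 12623 / 10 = 1262.30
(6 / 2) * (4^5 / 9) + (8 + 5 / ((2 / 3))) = 2141 / 6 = 356.83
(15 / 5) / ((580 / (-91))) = -273 / 580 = -0.47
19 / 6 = 3.17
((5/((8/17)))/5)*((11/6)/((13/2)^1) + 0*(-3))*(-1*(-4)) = 187/78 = 2.40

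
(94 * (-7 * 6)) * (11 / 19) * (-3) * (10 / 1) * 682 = 888536880 / 19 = 46765098.95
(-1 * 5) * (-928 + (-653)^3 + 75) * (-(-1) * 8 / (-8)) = -1392229650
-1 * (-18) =18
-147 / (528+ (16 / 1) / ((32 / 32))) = -147 / 544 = -0.27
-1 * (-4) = 4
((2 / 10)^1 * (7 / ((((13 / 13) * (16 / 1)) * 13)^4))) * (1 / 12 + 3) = 259 / 112306421760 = 0.00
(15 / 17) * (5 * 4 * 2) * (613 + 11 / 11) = 368400 / 17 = 21670.59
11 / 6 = 1.83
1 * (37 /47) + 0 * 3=37 /47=0.79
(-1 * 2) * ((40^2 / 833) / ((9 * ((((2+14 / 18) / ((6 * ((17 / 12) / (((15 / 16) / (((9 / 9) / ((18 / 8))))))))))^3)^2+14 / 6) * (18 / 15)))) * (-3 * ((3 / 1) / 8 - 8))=-92998150544949248000 / 27895508577798961449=-3.33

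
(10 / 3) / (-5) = -2 / 3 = -0.67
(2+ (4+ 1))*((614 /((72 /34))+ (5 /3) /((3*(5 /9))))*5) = 183295 /18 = 10183.06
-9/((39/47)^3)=-103823/6591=-15.75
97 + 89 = 186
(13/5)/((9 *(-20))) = -13/900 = -0.01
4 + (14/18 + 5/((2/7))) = 401/18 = 22.28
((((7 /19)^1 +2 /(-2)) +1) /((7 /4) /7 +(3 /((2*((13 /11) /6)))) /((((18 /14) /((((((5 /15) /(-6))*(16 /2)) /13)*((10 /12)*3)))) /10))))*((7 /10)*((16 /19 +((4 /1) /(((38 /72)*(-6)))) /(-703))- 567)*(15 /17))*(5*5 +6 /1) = 4557802660866 /5492117903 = 829.88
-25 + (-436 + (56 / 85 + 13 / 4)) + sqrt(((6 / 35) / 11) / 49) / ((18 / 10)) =-155411 / 340 + sqrt(2310) / 4851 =-457.08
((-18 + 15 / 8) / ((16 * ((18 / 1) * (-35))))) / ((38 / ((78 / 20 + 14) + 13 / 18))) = 18017 / 22982400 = 0.00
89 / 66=1.35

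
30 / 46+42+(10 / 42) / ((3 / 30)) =21751 / 483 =45.03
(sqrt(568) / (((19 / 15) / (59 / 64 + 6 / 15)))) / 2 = 1269 * sqrt(142) / 1216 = 12.44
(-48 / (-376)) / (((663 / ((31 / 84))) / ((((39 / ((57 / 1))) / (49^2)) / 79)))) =0.00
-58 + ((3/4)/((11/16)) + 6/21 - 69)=-125.62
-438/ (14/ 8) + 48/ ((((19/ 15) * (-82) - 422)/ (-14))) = -859326/ 3451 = -249.01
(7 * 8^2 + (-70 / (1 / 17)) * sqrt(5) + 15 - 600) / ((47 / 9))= -10710 * sqrt(5) / 47 - 1233 / 47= -535.77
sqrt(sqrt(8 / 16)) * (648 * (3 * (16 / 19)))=15552 * 2^(3 / 4) / 19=1376.59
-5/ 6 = -0.83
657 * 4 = 2628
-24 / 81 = -0.30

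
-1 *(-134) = 134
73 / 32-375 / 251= 6323 / 8032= 0.79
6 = 6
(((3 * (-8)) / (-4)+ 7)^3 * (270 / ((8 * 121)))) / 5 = 59319 / 484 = 122.56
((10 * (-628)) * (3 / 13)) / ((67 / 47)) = -885480 / 871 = -1016.62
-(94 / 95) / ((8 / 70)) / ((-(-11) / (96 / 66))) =-1.14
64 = 64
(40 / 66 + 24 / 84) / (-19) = -206 / 4389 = -0.05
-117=-117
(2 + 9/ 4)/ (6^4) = 17/ 5184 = 0.00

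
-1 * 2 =-2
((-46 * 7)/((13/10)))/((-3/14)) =45080/39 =1155.90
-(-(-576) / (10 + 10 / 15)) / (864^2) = -1 / 13824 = -0.00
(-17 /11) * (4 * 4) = -272 /11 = -24.73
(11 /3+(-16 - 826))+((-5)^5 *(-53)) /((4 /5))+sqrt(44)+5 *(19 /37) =2 *sqrt(11)+91550795 /444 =206202.12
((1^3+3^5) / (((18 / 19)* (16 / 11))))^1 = 12749 / 72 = 177.07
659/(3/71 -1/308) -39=14377745/853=16855.50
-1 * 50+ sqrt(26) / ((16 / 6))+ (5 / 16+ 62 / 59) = -45913 / 944+ 3 * sqrt(26) / 8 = -46.72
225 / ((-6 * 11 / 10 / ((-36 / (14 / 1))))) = 6750 / 77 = 87.66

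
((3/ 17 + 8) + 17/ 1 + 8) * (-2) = -1128/ 17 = -66.35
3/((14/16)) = 24/7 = 3.43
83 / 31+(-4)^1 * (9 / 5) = -701 / 155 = -4.52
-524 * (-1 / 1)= 524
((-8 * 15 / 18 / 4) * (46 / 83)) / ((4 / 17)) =-3.93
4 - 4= 0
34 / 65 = 0.52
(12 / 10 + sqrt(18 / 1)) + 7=3 *sqrt(2) + 41 / 5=12.44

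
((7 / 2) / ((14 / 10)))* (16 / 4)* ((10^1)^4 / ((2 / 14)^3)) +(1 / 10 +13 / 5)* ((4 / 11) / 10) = 9432500027 / 275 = 34300000.10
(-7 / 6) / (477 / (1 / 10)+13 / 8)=-28 / 114519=-0.00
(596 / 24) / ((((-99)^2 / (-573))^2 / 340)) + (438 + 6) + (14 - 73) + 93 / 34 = 453536073481 / 1088675478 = 416.59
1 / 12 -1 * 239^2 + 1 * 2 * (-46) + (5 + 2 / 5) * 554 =-3253279 / 60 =-54221.32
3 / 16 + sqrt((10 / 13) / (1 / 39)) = 5.66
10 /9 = 1.11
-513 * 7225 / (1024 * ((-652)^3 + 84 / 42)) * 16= 3706425 / 17738739584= 0.00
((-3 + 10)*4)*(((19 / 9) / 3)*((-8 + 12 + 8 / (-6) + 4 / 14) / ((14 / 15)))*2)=23560 / 189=124.66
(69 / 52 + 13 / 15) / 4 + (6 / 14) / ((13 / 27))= 31417 / 21840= 1.44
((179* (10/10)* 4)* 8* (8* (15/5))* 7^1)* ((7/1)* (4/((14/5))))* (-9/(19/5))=-433036800/19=-22791410.53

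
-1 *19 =-19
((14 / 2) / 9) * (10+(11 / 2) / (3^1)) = 497 / 54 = 9.20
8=8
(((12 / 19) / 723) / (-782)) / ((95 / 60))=-24 / 34017391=-0.00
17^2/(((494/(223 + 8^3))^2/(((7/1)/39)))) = 364291725/3172468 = 114.83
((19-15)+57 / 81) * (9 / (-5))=-127 / 15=-8.47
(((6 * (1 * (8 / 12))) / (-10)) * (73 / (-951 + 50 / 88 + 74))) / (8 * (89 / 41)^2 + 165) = 10798744 / 65698433395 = 0.00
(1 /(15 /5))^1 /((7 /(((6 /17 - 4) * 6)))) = -124 /119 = -1.04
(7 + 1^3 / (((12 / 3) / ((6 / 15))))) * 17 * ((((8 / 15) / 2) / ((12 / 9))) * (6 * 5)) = 3621 / 5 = 724.20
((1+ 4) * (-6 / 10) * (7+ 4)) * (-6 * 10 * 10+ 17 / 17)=19767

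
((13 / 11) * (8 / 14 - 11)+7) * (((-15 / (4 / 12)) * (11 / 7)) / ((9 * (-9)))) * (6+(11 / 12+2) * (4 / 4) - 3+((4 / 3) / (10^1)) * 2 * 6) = -92455 / 2646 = -34.94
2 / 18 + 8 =73 / 9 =8.11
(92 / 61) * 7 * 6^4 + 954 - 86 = 887572 / 61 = 14550.36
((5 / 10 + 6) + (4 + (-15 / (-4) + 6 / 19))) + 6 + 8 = 2171 / 76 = 28.57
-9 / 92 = -0.10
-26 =-26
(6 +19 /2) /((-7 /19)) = -589 /14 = -42.07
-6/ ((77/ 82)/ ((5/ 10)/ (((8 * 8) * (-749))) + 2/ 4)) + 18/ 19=-78804447/ 35065184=-2.25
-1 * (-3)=3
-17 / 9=-1.89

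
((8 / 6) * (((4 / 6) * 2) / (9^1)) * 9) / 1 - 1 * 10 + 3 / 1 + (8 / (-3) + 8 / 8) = -62 / 9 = -6.89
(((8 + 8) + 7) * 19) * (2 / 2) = 437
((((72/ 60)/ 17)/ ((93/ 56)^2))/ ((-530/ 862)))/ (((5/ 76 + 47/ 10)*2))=-102722816/ 23521114065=-0.00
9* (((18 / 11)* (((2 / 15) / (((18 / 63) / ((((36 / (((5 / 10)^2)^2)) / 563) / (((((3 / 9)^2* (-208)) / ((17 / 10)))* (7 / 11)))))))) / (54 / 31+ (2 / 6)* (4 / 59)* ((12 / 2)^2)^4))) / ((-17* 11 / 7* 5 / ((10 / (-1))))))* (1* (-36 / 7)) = 0.00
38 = 38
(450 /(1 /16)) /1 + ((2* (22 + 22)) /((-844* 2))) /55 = 7595999 /1055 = 7200.00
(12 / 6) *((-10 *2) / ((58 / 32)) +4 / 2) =-524 / 29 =-18.07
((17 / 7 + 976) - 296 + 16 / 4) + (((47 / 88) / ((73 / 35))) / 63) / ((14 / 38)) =277810345 / 404712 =686.44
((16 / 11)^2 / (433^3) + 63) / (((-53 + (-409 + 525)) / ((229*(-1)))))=-141718025009203 / 618856004151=-229.00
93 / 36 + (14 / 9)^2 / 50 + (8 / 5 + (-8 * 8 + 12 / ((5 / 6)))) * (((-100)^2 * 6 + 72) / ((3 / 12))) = -93423953083 / 8100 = -11533821.37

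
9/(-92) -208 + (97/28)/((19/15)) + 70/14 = -612910/3059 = -200.36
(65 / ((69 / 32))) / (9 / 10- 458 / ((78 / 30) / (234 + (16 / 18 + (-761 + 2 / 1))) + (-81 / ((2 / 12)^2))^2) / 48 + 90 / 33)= 183538395628473600 / 22084764015889007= 8.31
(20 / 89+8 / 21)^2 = 1281424 / 3493161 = 0.37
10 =10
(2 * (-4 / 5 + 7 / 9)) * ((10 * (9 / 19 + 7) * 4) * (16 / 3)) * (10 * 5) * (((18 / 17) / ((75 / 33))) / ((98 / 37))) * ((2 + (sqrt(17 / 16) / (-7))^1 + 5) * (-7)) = 29590528 / 969 -7397632 * sqrt(17) / 47481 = 29894.79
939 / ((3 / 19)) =5947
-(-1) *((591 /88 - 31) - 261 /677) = -24.67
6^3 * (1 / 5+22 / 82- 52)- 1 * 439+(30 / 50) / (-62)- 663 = -155479631 / 12710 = -12232.86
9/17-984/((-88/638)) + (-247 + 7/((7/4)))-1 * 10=116986/17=6881.53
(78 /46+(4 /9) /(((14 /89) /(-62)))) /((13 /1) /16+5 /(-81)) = -36197424 /156653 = -231.07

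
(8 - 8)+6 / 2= 3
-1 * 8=-8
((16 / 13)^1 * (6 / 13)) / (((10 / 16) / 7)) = 5376 / 845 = 6.36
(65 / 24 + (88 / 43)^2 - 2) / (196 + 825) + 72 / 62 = 1637820215 / 1404544776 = 1.17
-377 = -377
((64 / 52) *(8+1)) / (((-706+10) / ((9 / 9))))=-6 / 377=-0.02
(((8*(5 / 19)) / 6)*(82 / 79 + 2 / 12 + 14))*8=576560 / 13509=42.68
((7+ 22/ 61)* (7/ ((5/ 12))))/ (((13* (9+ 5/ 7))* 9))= 22001/ 202215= 0.11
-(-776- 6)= 782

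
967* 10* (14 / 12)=33845 / 3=11281.67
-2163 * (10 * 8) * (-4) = 692160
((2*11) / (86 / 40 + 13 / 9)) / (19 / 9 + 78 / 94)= 418770 / 201217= 2.08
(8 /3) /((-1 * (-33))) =8 /99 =0.08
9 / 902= 0.01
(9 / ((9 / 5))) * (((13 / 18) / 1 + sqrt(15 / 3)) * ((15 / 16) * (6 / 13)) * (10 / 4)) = 125 / 32 + 1125 * sqrt(5) / 208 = 16.00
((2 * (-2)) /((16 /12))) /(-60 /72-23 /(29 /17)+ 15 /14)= 1827 /8066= 0.23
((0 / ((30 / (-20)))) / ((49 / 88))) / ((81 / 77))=0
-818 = -818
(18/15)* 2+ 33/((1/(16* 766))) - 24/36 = 6066746/15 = 404449.73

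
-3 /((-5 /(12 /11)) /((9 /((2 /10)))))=324 /11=29.45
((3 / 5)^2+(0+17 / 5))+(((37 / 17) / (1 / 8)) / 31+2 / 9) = 538792 / 118575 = 4.54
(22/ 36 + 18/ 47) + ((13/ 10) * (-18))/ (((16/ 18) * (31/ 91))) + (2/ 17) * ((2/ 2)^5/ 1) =-679150013/ 8916840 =-76.16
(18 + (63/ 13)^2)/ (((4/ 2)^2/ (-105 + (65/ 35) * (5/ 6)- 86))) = -18595509/ 9464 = -1964.87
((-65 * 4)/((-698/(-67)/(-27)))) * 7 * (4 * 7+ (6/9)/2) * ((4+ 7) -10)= 46642050/349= 133644.84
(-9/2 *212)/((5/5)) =-954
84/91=12/13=0.92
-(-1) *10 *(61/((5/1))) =122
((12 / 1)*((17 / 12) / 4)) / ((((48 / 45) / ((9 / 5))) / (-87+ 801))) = 163863 / 32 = 5120.72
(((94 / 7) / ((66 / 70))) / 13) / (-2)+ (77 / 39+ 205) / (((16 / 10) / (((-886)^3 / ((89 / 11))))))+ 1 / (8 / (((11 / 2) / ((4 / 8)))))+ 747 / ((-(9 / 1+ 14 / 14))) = -16982737654138273 / 1527240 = -11119887937.81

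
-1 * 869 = -869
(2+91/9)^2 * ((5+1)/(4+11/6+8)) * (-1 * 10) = -636.20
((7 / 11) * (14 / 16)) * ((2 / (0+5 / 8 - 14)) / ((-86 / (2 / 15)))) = 98 / 759165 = 0.00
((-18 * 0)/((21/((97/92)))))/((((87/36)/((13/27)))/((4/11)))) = 0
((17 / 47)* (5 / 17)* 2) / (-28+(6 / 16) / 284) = -22720 / 2989811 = -0.01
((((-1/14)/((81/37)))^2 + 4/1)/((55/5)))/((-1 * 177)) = -5145193/2503756332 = -0.00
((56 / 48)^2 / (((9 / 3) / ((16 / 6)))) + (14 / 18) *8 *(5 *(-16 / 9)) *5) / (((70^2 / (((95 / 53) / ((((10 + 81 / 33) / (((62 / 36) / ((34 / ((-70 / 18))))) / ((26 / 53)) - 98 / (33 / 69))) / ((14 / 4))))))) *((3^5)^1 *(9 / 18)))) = 0.05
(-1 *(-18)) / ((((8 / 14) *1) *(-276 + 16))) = -63 / 520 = -0.12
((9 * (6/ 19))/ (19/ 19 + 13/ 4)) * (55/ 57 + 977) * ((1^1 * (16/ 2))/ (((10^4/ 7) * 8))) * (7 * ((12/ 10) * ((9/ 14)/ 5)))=47410272/ 95890625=0.49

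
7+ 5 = 12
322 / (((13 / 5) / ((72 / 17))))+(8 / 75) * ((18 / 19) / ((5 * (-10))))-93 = 1132477821 / 2624375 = 431.52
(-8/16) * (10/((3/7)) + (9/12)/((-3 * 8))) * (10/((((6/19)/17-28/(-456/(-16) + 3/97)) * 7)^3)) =21304687895231164374375/55980076078426318520576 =0.38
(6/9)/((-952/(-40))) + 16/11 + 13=56873/3927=14.48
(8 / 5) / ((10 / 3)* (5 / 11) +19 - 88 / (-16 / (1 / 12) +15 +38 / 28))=649176 / 8526995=0.08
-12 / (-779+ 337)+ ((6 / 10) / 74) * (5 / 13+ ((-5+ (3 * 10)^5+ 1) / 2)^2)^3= 360460326455366498181211204497322194446625220023 / 13819130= 26084154824172469481162070000000000000000.00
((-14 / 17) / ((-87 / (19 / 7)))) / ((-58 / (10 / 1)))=-190 / 42891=-0.00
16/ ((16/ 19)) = 19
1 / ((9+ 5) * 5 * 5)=1 / 350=0.00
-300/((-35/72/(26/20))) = 5616/7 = 802.29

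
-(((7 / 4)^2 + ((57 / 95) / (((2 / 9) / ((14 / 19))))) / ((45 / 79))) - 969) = 7314581 / 7600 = 962.44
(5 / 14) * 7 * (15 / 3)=12.50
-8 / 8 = -1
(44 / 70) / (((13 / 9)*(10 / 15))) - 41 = -18358 / 455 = -40.35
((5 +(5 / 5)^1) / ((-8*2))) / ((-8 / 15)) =45 / 64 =0.70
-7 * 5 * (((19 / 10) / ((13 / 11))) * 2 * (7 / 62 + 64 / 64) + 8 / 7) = -133187 / 806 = -165.24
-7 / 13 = -0.54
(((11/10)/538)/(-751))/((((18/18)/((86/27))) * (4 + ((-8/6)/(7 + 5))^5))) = -0.00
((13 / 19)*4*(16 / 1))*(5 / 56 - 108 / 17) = -620152 / 2261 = -274.28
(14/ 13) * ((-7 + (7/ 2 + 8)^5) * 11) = 495581163/ 208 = 2382601.75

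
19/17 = 1.12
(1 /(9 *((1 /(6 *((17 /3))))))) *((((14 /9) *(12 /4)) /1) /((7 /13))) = 32.74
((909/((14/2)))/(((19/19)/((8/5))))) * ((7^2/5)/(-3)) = -16968/25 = -678.72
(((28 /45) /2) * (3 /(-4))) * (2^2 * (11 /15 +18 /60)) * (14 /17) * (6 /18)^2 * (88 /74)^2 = -0.12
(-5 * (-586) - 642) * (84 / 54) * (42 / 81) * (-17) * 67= -510782272 / 243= -2101984.66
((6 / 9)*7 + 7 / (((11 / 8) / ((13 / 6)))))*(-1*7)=-3626 / 33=-109.88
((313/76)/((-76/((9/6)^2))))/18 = -313/46208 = -0.01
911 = 911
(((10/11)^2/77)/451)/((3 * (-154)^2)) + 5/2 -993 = -990.50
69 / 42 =23 / 14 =1.64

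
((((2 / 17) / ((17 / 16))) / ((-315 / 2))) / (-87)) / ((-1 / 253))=-16192 / 7920045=-0.00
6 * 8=48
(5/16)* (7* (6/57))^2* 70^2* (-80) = -66509.70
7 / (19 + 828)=0.01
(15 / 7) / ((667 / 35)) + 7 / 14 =817 / 1334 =0.61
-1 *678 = -678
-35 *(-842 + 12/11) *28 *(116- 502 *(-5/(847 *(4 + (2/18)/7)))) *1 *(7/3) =224472873.57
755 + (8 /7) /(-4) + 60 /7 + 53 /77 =763.97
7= 7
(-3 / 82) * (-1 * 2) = 3 / 41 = 0.07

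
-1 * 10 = -10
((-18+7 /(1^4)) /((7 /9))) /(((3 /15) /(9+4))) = -919.29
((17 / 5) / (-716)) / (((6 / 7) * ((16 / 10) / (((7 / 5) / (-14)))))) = 119 / 343680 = 0.00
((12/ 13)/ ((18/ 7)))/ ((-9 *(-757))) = 0.00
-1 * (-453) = 453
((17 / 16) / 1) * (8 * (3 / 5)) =51 / 10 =5.10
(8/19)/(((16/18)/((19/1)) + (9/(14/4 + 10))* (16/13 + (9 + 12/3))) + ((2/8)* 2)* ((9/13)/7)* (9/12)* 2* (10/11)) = 144144/3286961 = 0.04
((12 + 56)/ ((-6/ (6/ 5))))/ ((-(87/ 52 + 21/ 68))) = 6.86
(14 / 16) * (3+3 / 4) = 105 / 32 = 3.28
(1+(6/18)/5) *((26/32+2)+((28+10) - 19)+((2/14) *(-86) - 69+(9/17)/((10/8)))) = -562153/8925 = -62.99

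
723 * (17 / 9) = 4097 / 3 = 1365.67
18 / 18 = 1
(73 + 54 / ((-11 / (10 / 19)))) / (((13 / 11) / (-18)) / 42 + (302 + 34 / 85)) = 55630260 / 238900813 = 0.23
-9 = -9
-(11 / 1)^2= -121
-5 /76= -0.07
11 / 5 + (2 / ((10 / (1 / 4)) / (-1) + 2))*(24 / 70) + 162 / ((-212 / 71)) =-3670609 / 70490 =-52.07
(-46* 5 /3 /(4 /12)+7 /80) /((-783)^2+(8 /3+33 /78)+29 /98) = -35149023 /93729563920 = -0.00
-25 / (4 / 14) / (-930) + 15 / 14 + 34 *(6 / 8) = 69437 / 2604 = 26.67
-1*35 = -35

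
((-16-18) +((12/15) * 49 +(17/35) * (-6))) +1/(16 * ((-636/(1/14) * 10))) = 3256319/1424640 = 2.29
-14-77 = -91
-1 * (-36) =36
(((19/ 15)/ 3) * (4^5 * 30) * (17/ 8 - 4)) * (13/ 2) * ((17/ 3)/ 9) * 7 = -18811520/ 27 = -696722.96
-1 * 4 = -4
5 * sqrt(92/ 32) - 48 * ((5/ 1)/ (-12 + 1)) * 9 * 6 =5 * sqrt(46)/ 4 + 12960/ 11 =1186.66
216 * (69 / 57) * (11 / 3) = 18216 / 19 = 958.74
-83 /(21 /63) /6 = -83 /2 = -41.50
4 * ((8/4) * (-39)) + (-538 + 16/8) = -848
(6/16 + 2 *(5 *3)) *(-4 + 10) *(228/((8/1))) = 41553/8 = 5194.12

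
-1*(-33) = 33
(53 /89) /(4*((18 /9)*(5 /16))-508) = -0.00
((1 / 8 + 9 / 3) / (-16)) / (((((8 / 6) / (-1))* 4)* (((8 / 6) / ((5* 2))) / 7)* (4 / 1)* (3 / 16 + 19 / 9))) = 70875 / 338944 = 0.21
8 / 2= 4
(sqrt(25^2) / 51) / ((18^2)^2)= 25 / 5353776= 0.00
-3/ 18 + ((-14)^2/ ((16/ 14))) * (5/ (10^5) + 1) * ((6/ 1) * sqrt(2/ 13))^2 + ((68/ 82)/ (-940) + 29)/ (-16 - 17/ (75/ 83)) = 930981163692617/ 981122415000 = 948.89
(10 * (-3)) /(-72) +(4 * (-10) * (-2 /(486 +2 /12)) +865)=30298805 /35004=865.58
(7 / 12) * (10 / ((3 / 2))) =35 / 9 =3.89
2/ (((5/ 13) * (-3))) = -26/ 15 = -1.73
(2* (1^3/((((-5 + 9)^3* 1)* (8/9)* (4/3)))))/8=27/8192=0.00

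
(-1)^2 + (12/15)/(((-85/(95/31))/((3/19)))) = 2623/2635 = 1.00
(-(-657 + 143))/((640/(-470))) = -12079/32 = -377.47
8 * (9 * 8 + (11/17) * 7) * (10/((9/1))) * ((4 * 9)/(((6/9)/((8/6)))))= 832640/17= 48978.82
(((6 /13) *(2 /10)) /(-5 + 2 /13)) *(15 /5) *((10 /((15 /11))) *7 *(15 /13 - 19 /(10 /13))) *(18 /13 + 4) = 942788 /2535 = 371.91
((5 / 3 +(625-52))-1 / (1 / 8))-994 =-1282 / 3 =-427.33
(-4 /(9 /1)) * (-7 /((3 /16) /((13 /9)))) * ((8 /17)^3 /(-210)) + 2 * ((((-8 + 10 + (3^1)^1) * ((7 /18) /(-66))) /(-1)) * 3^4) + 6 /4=1233301153 /196986735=6.26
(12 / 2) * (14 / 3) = 28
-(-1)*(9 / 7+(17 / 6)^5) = 10008983 / 54432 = 183.88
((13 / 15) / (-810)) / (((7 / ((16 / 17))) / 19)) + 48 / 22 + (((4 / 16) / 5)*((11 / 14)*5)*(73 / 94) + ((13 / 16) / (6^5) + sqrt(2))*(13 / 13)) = sqrt(2) + 63743350153 / 27337305600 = 3.75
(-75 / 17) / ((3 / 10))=-250 / 17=-14.71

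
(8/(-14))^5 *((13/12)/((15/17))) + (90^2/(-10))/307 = -629983982/232188705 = -2.71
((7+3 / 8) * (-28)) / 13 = -15.88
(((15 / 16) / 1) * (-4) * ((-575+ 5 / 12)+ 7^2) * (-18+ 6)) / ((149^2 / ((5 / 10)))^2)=-94605 / 7886150416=-0.00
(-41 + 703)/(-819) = -662/819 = -0.81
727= 727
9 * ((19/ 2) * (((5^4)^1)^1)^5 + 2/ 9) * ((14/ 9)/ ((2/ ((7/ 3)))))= 799083709716797071/ 54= 14797846476236982.80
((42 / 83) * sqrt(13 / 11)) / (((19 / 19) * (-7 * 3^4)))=-2 * sqrt(143) / 24651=-0.00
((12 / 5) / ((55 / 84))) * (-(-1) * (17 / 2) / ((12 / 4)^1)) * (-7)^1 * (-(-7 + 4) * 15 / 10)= -89964 / 275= -327.14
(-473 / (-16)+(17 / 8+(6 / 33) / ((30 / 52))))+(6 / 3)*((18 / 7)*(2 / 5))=125885 / 3696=34.06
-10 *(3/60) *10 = -5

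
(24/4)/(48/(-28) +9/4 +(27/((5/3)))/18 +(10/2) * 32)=840/22601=0.04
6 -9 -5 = -8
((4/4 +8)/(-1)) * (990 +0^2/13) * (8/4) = -17820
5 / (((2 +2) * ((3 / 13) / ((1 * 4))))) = 65 / 3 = 21.67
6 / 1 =6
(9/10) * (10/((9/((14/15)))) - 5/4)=-0.19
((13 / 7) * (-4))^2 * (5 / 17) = 13520 / 833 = 16.23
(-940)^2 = 883600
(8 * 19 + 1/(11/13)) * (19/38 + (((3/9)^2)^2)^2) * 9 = 11058655/16038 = 689.53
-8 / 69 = -0.12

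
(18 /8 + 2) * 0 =0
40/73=0.55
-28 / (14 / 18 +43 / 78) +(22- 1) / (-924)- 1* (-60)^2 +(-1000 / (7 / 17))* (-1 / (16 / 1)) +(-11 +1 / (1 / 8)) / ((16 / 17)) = -1330492269 / 383152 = -3472.49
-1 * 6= -6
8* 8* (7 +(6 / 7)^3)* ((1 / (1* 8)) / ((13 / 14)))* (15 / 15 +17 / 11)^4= 2759.60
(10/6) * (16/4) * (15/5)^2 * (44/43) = 2640/43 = 61.40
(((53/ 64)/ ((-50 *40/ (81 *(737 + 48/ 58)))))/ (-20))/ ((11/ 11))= 91857321/ 74240000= 1.24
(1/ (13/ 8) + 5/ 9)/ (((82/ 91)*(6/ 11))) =10549/ 4428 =2.38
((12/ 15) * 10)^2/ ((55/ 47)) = 3008/ 55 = 54.69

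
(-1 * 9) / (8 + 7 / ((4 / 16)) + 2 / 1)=-9 / 38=-0.24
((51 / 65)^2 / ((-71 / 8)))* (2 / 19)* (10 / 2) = -41616 / 1139905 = -0.04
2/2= 1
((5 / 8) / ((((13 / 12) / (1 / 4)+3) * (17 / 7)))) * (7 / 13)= 735 / 38896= 0.02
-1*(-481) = 481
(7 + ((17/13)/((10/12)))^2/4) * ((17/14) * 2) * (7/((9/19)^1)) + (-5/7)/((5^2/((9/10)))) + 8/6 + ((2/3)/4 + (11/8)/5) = 585724417/2129400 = 275.07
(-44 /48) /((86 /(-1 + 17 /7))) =-55 /3612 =-0.02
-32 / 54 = -16 / 27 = -0.59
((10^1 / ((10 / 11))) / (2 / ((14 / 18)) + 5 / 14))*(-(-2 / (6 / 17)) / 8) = 1309 / 492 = 2.66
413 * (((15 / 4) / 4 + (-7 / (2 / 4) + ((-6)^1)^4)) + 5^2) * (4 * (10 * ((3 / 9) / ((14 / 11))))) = 67908115 / 12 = 5659009.58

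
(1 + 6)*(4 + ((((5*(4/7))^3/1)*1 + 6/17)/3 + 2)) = 243016/2499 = 97.25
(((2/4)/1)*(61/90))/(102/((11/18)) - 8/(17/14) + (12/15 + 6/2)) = 11407/5524308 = 0.00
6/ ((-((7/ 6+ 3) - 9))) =36/ 29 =1.24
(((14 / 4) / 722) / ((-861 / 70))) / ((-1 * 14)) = 5 / 177612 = 0.00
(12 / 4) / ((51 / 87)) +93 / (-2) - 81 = -4161 / 34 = -122.38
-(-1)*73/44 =73/44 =1.66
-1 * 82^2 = -6724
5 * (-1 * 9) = -45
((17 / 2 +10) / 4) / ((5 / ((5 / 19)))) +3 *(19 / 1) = 57.24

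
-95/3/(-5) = 19/3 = 6.33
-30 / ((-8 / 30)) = 225 / 2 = 112.50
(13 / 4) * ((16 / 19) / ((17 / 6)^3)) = 11232 / 93347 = 0.12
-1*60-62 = -122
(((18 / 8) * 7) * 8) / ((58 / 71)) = 4473 / 29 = 154.24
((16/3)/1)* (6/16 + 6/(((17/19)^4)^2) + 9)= 892261889362/6975757441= 127.91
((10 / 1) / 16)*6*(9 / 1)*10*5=1687.50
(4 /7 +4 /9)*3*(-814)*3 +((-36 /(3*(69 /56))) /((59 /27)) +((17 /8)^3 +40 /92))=-36168360149 /4863488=-7436.71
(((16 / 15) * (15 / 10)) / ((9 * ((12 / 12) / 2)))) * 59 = 944 / 45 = 20.98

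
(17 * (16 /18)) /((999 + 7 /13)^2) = 5746 /379899081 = 0.00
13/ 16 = 0.81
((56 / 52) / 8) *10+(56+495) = 14361 / 26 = 552.35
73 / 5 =14.60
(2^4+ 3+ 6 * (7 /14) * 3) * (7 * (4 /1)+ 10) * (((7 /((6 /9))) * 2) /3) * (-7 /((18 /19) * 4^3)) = -123823 /144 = -859.88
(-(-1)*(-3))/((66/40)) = -20/11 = -1.82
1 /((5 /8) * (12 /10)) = 4 /3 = 1.33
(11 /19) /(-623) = -0.00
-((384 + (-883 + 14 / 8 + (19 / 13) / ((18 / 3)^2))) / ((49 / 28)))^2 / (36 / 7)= -15696.33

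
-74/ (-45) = 74/ 45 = 1.64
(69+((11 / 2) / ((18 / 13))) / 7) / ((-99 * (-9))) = 17531 / 224532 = 0.08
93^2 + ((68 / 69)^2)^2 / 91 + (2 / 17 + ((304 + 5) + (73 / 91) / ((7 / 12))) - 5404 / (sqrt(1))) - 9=870532669042235 / 245462253309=3546.50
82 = 82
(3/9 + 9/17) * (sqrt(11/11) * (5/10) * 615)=4510/17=265.29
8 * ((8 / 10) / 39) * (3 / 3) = 32 / 195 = 0.16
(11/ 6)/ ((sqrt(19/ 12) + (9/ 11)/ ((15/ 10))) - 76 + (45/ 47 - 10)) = -496873190/ 22895472209 - 2940179*sqrt(57)/ 68686416627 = -0.02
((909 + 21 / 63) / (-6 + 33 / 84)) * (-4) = 305536 / 471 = 648.70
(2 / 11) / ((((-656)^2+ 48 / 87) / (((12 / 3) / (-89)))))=-29 / 1527210630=-0.00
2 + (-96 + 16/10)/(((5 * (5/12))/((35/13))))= -38998/325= -119.99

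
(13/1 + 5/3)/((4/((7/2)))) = 77/6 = 12.83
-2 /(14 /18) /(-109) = 18 /763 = 0.02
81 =81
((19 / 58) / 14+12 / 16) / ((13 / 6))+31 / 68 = 0.81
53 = 53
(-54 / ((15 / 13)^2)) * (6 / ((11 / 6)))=-36504 / 275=-132.74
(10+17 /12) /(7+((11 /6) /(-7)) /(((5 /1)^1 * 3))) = 14385 /8798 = 1.64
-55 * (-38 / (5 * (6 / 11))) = 2299 / 3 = 766.33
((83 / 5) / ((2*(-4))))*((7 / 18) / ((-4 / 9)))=581 / 320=1.82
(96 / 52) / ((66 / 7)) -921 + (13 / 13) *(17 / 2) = -260919 / 286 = -912.30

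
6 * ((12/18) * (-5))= -20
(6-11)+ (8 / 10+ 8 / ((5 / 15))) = 99 / 5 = 19.80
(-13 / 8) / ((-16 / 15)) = 195 / 128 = 1.52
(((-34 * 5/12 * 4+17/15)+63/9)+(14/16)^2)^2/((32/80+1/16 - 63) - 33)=-2102864449/88047360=-23.88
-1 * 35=-35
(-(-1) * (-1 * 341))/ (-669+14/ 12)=2046/ 4007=0.51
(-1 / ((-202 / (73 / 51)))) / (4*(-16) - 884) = -73 / 9766296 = -0.00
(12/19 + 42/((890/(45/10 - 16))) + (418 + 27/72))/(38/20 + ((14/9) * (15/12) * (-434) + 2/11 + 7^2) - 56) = -2802184803/5683917716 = -0.49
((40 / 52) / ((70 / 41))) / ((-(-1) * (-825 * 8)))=-41 / 600600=-0.00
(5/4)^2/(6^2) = 25/576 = 0.04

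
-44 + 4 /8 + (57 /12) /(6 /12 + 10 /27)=-1788 /47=-38.04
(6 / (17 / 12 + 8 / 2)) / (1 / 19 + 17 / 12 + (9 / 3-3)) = 16416 / 21775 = 0.75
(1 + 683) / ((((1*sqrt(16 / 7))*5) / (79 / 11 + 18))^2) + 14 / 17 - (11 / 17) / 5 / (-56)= 21861396149 / 2879800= 7591.29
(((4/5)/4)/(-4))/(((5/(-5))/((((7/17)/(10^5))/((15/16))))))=7/31875000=0.00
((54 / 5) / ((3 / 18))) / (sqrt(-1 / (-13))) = 324 * sqrt(13) / 5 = 233.64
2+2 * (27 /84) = 37 /14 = 2.64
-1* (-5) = 5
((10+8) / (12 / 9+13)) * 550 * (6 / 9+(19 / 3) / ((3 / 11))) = 16500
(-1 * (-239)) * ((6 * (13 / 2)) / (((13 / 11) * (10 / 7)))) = 55209 / 10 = 5520.90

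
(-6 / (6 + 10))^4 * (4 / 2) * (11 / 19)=891 / 38912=0.02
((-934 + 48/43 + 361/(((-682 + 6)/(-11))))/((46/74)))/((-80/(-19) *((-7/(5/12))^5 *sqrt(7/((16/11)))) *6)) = 1691362199375 *sqrt(77)/738147825515003904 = 0.00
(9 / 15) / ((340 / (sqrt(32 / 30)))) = sqrt(15) / 2125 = 0.00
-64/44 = -1.45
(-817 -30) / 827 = -847 / 827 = -1.02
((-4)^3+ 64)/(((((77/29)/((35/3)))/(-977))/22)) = 0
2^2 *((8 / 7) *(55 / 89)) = 1760 / 623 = 2.83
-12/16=-3/4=-0.75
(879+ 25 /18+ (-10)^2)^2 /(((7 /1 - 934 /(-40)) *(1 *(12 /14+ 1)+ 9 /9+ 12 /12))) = 10899581315 /1327509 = 8210.55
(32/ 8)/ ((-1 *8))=-1/ 2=-0.50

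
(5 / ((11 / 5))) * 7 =175 / 11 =15.91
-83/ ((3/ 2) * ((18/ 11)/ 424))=-387112/ 27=-14337.48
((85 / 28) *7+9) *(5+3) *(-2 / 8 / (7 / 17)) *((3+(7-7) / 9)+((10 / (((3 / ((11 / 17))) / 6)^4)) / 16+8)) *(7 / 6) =-42960687 / 19652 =-2186.07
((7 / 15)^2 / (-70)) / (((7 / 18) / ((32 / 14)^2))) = -256 / 6125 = -0.04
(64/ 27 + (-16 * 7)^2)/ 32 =10586/ 27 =392.07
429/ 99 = 13/ 3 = 4.33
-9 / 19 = -0.47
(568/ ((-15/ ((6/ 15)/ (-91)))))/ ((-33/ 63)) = -1136/ 3575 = -0.32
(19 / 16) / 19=0.06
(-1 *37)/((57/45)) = -555/19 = -29.21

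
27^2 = 729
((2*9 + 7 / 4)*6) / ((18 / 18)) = 237 / 2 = 118.50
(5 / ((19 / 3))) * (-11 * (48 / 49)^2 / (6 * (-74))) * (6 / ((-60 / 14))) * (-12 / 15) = 25344 / 1205645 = 0.02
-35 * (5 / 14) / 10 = -5 / 4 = -1.25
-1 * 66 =-66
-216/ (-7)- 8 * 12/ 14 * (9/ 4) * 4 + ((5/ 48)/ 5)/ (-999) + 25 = -1966039/ 335664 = -5.86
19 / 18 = 1.06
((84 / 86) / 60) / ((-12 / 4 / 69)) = -161 / 430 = -0.37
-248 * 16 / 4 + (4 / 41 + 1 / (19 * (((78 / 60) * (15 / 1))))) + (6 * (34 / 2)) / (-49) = -1479709256 / 1488669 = -993.98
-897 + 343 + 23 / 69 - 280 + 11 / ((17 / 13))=-42088 / 51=-825.25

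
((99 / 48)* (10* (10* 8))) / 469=1650 / 469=3.52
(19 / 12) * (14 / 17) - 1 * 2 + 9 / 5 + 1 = 1073 / 510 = 2.10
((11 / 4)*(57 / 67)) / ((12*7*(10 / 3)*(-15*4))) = -209 / 1500800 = -0.00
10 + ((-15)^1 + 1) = -4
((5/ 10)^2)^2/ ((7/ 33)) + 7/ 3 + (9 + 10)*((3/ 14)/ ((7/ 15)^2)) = 351067/ 16464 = 21.32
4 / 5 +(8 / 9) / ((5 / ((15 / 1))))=52 / 15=3.47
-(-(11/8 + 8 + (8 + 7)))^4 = -1445900625/4096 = -353003.08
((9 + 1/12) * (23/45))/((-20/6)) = -2507/1800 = -1.39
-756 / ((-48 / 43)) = 677.25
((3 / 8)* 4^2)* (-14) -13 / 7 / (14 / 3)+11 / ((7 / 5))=-7501 / 98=-76.54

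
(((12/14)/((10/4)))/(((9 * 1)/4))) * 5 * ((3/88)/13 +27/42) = 0.49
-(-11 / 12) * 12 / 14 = 11 / 14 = 0.79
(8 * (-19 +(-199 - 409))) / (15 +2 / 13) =-65208 / 197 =-331.01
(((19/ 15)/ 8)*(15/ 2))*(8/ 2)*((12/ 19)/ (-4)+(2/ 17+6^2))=11615/ 68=170.81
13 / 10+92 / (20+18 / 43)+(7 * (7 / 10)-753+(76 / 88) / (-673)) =-24123990521 / 32499170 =-742.30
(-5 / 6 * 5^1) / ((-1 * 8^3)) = 25 / 3072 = 0.01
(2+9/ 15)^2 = 169/ 25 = 6.76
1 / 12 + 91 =1093 / 12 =91.08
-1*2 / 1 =-2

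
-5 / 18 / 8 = -5 / 144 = -0.03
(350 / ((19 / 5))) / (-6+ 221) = 350 / 817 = 0.43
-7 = -7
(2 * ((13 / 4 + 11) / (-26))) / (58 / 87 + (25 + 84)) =-171 / 17108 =-0.01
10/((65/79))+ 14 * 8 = 1614/13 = 124.15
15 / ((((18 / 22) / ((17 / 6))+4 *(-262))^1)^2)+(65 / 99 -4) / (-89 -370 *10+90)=12897662599339 / 14056782882190884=0.00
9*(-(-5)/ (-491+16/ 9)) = -405/ 4403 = -0.09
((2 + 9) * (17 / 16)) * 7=1309 / 16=81.81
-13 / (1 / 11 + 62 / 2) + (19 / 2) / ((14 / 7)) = 4.33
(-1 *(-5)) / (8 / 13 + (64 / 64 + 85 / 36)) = 2340 / 1861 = 1.26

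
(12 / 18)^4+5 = 421 / 81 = 5.20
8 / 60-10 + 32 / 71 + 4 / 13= -126104 / 13845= -9.11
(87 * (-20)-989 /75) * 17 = -2235313 /75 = -29804.17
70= 70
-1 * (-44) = 44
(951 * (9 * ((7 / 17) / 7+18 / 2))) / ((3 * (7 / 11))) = 690426 / 17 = 40613.29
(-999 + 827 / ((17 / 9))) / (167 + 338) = -1.11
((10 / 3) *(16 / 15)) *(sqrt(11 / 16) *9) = 8 *sqrt(11) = 26.53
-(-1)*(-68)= -68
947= 947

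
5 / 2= 2.50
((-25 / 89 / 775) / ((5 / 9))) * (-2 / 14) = 9 / 96565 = 0.00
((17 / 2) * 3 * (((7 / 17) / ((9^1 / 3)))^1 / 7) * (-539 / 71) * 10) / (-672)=385 / 6816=0.06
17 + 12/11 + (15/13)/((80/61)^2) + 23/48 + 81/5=19461323/549120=35.44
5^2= 25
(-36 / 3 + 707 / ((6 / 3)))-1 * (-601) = 1885 / 2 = 942.50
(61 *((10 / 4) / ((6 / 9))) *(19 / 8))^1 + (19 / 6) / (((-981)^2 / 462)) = 16730692801 / 30795552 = 543.28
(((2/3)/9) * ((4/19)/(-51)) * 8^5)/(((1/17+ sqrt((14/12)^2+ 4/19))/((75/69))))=26214400/64168137- 1114112000 * sqrt(817)/3657583809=-8.30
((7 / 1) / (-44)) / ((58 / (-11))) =7 / 232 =0.03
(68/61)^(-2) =0.80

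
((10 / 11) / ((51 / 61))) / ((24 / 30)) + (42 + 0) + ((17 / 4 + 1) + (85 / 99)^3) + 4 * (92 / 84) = 24766469207 / 461862324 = 53.62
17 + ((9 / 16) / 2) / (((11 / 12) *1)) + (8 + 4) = 2579 / 88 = 29.31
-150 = -150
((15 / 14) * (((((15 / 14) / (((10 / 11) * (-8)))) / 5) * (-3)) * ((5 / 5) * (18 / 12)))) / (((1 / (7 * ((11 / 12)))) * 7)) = 3267 / 25088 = 0.13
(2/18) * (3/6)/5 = 1/90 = 0.01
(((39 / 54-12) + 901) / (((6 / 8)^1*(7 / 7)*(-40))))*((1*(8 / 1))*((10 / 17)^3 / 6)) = -3203000 / 397953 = -8.05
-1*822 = -822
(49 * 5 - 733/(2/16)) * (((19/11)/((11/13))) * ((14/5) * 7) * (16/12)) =-181351352/605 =-299754.30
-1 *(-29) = 29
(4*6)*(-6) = -144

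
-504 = -504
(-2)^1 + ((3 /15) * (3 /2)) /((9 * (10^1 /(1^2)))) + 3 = 301 /300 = 1.00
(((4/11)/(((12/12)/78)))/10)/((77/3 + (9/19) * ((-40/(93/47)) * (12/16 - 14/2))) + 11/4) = 1102608/34311695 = 0.03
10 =10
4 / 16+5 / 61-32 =-7727 / 244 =-31.67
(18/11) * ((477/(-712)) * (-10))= 10.96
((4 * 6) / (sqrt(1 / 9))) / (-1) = -72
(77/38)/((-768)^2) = 77/22413312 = 0.00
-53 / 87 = -0.61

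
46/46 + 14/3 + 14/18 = 58/9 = 6.44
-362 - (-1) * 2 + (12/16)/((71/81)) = -101997/284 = -359.14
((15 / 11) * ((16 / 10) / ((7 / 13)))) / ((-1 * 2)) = -156 / 77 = -2.03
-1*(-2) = 2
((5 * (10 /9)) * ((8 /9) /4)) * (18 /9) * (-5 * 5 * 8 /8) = -5000 /81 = -61.73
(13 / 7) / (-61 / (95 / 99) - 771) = -1235 / 554988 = -0.00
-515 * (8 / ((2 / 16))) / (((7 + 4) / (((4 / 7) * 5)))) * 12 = -102732.47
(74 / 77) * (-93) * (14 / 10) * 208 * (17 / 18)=-4055792 / 165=-24580.56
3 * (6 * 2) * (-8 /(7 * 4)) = -72 /7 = -10.29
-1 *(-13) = 13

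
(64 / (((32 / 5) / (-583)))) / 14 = -2915 / 7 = -416.43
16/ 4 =4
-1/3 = -0.33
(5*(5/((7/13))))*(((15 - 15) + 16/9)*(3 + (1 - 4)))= 0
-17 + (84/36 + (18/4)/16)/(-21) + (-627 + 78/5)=-628.52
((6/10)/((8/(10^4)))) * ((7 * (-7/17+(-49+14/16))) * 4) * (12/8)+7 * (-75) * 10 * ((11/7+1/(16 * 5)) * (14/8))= -839642475/544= -1543460.43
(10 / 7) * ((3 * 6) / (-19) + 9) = 1530 / 133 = 11.50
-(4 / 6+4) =-14 / 3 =-4.67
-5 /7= -0.71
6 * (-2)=-12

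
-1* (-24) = 24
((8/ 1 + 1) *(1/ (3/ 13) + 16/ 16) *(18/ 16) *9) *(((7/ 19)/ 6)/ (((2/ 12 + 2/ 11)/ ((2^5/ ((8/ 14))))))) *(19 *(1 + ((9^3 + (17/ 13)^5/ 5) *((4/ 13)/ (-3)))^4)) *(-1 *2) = -44625051308992965398125590839959315272781344/ 7802761074131576121091683314375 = -5719135942395.83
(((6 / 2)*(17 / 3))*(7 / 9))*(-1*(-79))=1044.56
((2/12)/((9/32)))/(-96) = -1/162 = -0.01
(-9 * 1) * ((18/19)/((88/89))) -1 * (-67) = 48803/836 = 58.38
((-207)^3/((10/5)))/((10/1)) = -8869743/20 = -443487.15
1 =1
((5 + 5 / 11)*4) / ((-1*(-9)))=80 / 33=2.42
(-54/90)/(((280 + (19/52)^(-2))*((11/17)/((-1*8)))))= 18411/713515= 0.03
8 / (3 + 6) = 8 / 9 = 0.89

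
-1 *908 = -908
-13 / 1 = -13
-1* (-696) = 696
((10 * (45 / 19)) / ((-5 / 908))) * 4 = -326880 / 19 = -17204.21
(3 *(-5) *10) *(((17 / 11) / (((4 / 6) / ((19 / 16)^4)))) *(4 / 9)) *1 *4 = -55386425 / 45056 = -1229.28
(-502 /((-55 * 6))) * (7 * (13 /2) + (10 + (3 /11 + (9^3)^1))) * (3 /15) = 288901 /1210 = 238.76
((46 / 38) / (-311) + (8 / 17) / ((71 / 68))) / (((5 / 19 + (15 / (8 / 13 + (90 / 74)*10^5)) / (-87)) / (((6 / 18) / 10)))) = 10600633887124 / 187302021225225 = 0.06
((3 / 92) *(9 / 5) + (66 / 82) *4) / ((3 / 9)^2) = 556443 / 18860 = 29.50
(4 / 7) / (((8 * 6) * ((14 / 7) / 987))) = 47 / 8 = 5.88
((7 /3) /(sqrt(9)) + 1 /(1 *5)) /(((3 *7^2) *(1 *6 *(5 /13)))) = 286 /99225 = 0.00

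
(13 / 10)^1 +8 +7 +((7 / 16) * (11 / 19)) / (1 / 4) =6579 / 380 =17.31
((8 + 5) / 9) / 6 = 13 / 54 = 0.24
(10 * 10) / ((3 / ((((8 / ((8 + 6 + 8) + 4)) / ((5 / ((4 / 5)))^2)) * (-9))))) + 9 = 2157 / 325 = 6.64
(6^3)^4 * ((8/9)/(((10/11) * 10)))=5321023488/25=212840939.52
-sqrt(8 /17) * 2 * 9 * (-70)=2520 * sqrt(34) /17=864.35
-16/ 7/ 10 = -8/ 35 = -0.23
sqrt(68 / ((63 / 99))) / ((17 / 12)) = 7.30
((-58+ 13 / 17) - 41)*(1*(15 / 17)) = -25050 / 289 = -86.68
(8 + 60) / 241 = 68 / 241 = 0.28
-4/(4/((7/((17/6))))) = -42/17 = -2.47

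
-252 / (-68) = 63 / 17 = 3.71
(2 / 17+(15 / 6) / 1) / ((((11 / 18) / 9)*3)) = 2403 / 187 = 12.85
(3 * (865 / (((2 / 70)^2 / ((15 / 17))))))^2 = 7867406262164.79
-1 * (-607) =607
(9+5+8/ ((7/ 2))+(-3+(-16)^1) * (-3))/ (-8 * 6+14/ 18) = -4617/ 2975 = -1.55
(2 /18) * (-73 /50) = -73 /450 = -0.16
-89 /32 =-2.78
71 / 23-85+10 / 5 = -1838 / 23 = -79.91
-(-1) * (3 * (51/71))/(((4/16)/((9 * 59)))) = 324972/71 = 4577.07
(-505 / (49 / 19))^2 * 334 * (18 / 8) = 138372229575 / 4802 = 28815541.35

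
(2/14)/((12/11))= 11/84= 0.13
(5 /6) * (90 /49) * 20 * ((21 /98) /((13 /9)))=20250 /4459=4.54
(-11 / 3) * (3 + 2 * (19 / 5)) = -583 / 15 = -38.87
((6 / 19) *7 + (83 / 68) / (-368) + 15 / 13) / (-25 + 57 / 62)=-644007733 / 4614062752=-0.14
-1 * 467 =-467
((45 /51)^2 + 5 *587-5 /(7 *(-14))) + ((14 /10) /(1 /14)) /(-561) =13719349957 /4673130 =2935.79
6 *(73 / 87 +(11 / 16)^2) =29215 / 3712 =7.87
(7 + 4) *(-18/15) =-13.20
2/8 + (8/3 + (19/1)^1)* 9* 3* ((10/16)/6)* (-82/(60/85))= -7078.66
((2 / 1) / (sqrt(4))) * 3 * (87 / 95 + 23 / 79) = 27174 / 7505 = 3.62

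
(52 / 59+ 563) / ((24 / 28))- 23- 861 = -80053 / 354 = -226.14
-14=-14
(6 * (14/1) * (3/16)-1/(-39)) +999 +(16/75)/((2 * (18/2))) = 1014.79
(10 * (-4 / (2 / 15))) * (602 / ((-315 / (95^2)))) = 15523000 / 3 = 5174333.33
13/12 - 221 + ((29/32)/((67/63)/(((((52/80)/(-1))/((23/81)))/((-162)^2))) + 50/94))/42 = -2201777464679/10011871680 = -219.92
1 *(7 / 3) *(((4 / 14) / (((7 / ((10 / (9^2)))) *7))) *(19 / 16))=95 / 47628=0.00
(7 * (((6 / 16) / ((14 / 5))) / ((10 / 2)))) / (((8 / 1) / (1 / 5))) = 3 / 640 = 0.00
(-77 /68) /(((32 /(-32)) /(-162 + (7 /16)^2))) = -3189571 /17408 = -183.22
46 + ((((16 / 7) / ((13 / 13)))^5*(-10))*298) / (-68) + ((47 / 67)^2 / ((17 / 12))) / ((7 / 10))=2780.61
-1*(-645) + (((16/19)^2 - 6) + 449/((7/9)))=3075346/2527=1216.99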